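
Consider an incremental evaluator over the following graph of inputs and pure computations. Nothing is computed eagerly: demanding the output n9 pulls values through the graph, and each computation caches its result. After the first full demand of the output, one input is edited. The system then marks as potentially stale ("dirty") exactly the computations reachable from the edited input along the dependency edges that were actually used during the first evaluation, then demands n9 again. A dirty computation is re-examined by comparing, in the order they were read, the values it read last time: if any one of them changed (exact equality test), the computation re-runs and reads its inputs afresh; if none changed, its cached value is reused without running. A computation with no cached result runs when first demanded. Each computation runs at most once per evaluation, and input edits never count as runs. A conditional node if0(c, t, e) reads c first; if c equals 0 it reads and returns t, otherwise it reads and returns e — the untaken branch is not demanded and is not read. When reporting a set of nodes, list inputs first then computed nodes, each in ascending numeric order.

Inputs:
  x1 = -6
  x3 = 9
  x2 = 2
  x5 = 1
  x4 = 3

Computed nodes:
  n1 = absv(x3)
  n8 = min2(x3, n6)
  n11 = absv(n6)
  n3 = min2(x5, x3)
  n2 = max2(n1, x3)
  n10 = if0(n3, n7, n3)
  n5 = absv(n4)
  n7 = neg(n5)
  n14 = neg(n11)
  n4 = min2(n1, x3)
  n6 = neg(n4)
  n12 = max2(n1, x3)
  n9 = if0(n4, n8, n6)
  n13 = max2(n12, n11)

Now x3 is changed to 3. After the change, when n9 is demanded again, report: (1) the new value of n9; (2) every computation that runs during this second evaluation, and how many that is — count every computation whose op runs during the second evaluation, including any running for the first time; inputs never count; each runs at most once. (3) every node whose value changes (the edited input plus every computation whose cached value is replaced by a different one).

n9 now evaluates to -3.
Run set: n1, n4, n6, n9 (4 run).
Changed values: x3, n1, n4, n6, n9.

Initial pass — values computed on the first demand:
  n1 = absv(9) = 9
  n4 = min2(9, 9) = 9
  n6 = neg(9) = -9
  n9 = if0(n4=9 -> else branch n6) = -9

Second demand — change propagation:
  n1: re-runs because x3 9->3; new result 3.
  n4: re-runs because n1 9->3; x3 9->3; new result 3.
  n6: re-runs because n4 9->3; new result -3.
  n9: re-runs because n4 9->3; n6 -9->-3; new result -3.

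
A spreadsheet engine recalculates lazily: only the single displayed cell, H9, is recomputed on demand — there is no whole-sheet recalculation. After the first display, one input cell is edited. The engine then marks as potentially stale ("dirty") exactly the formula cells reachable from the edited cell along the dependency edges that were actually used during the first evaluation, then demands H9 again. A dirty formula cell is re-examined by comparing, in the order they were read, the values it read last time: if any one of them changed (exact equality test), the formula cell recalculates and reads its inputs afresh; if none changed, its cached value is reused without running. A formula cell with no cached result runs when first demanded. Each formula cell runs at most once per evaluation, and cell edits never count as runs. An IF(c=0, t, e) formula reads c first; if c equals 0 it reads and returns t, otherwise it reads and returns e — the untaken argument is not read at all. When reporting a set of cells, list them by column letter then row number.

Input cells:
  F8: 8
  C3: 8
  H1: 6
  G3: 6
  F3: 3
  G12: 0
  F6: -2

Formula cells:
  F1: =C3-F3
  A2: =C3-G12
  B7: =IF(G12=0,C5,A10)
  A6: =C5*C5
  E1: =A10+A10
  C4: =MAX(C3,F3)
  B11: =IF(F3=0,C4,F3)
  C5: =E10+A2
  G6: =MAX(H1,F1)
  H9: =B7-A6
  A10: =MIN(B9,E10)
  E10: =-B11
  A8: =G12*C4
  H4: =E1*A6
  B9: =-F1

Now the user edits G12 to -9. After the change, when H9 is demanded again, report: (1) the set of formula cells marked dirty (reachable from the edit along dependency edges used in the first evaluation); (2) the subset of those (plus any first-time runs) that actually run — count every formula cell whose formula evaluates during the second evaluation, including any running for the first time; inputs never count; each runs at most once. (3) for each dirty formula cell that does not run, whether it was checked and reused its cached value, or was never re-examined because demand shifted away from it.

Marked dirty: A2, A6, B7, C5, H9.
Formula cells that run: A2, A6, A10, B7, B9, C5, F1, H9 — 8 in total.
Every dirty formula cell ran.
Key observation: a condition flipped, so demand reaches new nodes — A10, B9, F1 run for the first time.

First evaluation (everything demanded from the output):
  A2 = 8 - 0 = 8
  B11 = IF(F3=0: F3=3 -> else branch F3) = 3
  E10 = -(3) = -3
  C5 = -3 + 8 = 5
  A6 = 5 * 5 = 25
  B7 = IF(G12=0: G12=0 -> then branch C5) = 5
  H9 = 5 - 25 = -20

Propagation after the edit:
  A2: runs — G12 0->-9; result 17.
  C5: runs — A2 8->17; result 14.
  A6: runs — C5 5->14; C5 5->14; result 196.
  F1: demanded for the first time — runs, produces 5.
  B9: demanded for the first time — runs, produces -5.
  A10: demanded for the first time — runs, produces -5.
  B7: runs — G12 0->-9; C5 5->14; result -5.
  H9: runs — B7 5->-5; A6 25->196; result -201.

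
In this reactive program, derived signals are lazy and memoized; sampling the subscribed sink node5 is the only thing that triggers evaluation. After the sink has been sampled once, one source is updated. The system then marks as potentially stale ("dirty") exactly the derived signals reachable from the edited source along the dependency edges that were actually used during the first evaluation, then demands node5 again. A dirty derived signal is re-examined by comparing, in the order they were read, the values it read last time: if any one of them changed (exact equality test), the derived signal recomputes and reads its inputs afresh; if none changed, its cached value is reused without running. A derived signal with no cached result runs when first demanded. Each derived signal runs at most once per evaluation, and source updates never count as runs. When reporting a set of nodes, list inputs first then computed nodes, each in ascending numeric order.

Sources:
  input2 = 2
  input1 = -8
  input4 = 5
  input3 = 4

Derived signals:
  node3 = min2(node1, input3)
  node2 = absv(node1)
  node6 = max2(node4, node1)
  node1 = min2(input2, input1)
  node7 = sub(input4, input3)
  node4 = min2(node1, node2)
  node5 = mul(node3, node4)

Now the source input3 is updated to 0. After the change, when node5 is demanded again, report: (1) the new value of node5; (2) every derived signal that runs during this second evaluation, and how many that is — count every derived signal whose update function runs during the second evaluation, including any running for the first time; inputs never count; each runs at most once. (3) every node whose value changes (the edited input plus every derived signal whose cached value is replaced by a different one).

First demand of the output computes:
  node1 = min2(2, -8) = -8
  node2 = absv(-8) = 8
  node3 = min2(-8, 4) = -8
  node4 = min2(-8, 8) = -8
  node5 = mul(-8, -8) = 64

After the edit, cleaning proceeds:
  node3: a read changed (input3 4->0) — executes, giving -8 — identical to its old value.
  node5: dirty, but its reads are unchanged (node3 unchanged, node4 unchanged); cached 64 stands.

Note the absorption at node3: it re-runs yet its value is the same, leaving the output's value untouched.

Demanding node5 again yields 64.
1 derived signals run: node3.
The nodes whose values change: input3.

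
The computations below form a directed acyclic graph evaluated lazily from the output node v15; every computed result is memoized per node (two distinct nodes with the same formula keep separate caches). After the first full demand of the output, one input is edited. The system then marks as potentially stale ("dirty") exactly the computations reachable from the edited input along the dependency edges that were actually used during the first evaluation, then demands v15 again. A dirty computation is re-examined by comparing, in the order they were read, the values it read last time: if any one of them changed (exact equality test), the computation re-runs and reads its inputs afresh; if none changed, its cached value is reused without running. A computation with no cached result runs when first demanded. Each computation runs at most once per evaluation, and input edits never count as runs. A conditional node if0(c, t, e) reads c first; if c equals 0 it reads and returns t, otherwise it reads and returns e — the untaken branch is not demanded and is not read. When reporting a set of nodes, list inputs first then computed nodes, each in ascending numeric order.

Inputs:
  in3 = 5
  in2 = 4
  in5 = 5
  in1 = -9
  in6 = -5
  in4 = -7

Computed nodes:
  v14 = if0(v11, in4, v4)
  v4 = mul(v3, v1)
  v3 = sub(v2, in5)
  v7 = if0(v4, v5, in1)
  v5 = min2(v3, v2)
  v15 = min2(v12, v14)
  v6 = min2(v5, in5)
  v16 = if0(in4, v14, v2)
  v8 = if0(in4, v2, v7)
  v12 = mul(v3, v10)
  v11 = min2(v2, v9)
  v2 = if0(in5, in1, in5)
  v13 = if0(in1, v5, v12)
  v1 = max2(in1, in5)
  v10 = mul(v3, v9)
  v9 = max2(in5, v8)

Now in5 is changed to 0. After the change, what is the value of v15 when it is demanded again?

Demanding v15 again yields 0.
Note where the cutoff bites: v15 is checked, finds nothing changed, and keeps its cache.

First demand of the output computes:
  v1 = max2(-9, 5) = 5
  v2 = if0(in5=5 -> else branch in5) = 5
  v3 = sub(5, 5) = 0
  v4 = mul(0, 5) = 0
  v5 = min2(0, 5) = 0
  v7 = if0(v4=0 -> then branch v5) = 0
  v8 = if0(in4=-7 -> else branch v7) = 0
  v9 = max2(5, 0) = 5
  v10 = mul(0, 5) = 0
  v11 = min2(5, 5) = 5
  v12 = mul(0, 0) = 0
  v14 = if0(v11=5 -> else branch v4) = 0
  v15 = min2(0, 0) = 0

After the edit, cleaning proceeds:
  v1: a read changed (in5 5->0) — executes, giving 0.
  v2: a read changed (in5 5->0; in5 5->0) — executes, giving -9.
  v3: a read changed (v2 5->-9; in5 5->0) — executes, giving -9.
  v4: a read changed (v3 0->-9; v1 5->0) — executes, giving 0 — identical to its old value.
  v5: a read changed (v3 0->-9; v2 5->-9) — executes, giving -9.
  v7: a read changed (v5 0->-9) — executes, giving -9.
  v8: a read changed (v7 0->-9) — executes, giving -9.
  v9: a read changed (in5 5->0; v8 0->-9) — executes, giving 0.
  v10: a read changed (v3 0->-9; v9 5->0) — executes, giving 0 — identical to its old value.
  v11: a read changed (v2 5->-9; v9 5->0) — executes, giving -9.
  v12: a read changed (v3 0->-9) — executes, giving 0 — identical to its old value.
  v14: a read changed (v11 5->-9) — executes, giving 0 — identical to its old value.
  v15: dirty, but its reads are unchanged (v12 unchanged, v14 unchanged); cached 0 stands.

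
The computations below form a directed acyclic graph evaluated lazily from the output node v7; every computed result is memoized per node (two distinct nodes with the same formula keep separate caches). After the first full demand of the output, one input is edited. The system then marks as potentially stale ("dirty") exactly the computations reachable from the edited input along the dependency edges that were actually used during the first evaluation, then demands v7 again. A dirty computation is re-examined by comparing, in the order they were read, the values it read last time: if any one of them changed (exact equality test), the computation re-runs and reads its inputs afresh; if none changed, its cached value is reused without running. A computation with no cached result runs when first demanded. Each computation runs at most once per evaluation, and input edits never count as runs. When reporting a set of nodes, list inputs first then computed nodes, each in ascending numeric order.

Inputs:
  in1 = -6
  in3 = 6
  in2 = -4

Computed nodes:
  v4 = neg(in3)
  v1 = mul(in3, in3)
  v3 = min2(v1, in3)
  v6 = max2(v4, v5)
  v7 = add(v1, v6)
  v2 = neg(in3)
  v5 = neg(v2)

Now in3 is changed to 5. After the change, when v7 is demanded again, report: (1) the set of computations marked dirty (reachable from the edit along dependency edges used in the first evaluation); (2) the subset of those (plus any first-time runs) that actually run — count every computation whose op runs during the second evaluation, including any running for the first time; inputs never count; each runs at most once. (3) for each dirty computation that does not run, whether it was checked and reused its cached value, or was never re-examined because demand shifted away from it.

The edit dirties: v1, v2, v4, v5, v6, v7.
6 computations run: v1, v2, v4, v5, v6, v7.
No dirty computation escaped a run.

First demand of the output computes:
  v1 = mul(6, 6) = 36
  v2 = neg(6) = -6
  v4 = neg(6) = -6
  v5 = neg(-6) = 6
  v6 = max2(-6, 6) = 6
  v7 = add(36, 6) = 42

After the edit, cleaning proceeds:
  v1: a read changed (in3 6->5; in3 6->5) — executes, giving 25.
  v2: a read changed (in3 6->5) — executes, giving -5.
  v4: a read changed (in3 6->5) — executes, giving -5.
  v5: a read changed (v2 -6->-5) — executes, giving 5.
  v6: a read changed (v4 -6->-5; v5 6->5) — executes, giving 5.
  v7: a read changed (v1 36->25; v6 6->5) — executes, giving 30.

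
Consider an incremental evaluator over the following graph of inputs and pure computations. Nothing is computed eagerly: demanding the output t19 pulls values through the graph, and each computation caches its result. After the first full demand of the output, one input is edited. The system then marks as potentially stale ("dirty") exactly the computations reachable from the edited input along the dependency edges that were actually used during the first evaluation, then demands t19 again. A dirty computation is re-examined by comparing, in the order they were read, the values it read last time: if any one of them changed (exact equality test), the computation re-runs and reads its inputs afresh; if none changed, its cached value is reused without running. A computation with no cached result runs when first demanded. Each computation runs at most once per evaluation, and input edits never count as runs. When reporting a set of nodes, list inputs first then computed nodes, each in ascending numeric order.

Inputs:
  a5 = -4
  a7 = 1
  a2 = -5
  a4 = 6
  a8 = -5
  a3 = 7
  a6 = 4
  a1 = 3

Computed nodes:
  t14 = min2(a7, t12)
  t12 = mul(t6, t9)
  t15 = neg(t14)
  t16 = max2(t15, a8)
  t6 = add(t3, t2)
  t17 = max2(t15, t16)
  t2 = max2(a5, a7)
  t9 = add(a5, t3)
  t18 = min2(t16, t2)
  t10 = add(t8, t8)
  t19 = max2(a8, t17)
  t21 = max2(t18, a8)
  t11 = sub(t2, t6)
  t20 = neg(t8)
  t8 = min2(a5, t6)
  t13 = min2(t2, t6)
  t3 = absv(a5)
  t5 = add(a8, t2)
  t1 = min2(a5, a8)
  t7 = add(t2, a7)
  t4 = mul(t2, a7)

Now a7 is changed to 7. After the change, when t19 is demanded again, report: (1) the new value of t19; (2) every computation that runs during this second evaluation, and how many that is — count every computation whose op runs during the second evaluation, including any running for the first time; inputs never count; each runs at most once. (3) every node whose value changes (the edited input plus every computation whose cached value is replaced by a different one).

t19 now evaluates to 0.
Run set: t2, t6, t12, t14 (4 run).
Changed values: a7, t2, t6.
The important point: at t15 every value read last time is unchanged, so the dirty flag clears without a run.

Initial pass — values computed on the first demand:
  t2 = max2(-4, 1) = 1
  t3 = absv(-4) = 4
  t6 = add(4, 1) = 5
  t9 = add(-4, 4) = 0
  t12 = mul(5, 0) = 0
  t14 = min2(1, 0) = 0
  t15 = neg(0) = 0
  t16 = max2(0, -5) = 0
  t17 = max2(0, 0) = 0
  t19 = max2(-5, 0) = 0

Second demand — change propagation:
  t2: re-runs because a7 1->7; new result 7.
  t6: re-runs because t2 1->7; new result 11.
  t12: re-runs because t6 5->11; new result 0 (unchanged).
  t14: re-runs because a7 1->7; new result 0 (unchanged).
  t15: re-examined; everything it read last time is the same (t14 unchanged) — cache 0 kept, no run.
  t16: re-examined; everything it read last time is the same (t15 unchanged, a8 unchanged) — cache 0 kept, no run.
  t17: re-examined; everything it read last time is the same (t15 unchanged, t16 unchanged) — cache 0 kept, no run.
  t19: re-examined; everything it read last time is the same (a8 unchanged, t17 unchanged) — cache 0 kept, no run.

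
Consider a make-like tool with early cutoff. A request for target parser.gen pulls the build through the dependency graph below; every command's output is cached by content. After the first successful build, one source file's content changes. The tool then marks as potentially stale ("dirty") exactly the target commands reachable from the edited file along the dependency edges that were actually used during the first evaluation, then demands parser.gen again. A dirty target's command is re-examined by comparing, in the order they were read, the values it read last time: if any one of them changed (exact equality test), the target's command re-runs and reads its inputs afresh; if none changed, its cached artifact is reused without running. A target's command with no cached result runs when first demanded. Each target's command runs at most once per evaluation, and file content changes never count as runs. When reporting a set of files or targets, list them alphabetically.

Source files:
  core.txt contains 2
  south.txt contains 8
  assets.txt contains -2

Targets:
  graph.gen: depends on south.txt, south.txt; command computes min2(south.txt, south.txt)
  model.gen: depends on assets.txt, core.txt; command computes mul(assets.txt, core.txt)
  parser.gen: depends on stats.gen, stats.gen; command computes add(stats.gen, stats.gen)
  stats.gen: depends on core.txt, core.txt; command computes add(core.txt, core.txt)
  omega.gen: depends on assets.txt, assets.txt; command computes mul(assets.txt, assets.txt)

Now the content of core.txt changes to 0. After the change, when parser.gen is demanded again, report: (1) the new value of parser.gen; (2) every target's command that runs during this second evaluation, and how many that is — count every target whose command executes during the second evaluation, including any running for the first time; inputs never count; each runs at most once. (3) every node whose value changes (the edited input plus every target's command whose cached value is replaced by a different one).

First demand of the output computes:
  stats.gen = add(2, 2) = 4
  parser.gen = add(4, 4) = 8

After the edit, cleaning proceeds:
  stats.gen: a read changed (core.txt 2->0; core.txt 2->0) — executes, giving 0.
  parser.gen: a read changed (stats.gen 4->0; stats.gen 4->0) — executes, giving 0.

Demanding parser.gen again yields 0.
2 target commands run: parser.gen, stats.gen.
The nodes whose values change: core.txt, parser.gen, stats.gen.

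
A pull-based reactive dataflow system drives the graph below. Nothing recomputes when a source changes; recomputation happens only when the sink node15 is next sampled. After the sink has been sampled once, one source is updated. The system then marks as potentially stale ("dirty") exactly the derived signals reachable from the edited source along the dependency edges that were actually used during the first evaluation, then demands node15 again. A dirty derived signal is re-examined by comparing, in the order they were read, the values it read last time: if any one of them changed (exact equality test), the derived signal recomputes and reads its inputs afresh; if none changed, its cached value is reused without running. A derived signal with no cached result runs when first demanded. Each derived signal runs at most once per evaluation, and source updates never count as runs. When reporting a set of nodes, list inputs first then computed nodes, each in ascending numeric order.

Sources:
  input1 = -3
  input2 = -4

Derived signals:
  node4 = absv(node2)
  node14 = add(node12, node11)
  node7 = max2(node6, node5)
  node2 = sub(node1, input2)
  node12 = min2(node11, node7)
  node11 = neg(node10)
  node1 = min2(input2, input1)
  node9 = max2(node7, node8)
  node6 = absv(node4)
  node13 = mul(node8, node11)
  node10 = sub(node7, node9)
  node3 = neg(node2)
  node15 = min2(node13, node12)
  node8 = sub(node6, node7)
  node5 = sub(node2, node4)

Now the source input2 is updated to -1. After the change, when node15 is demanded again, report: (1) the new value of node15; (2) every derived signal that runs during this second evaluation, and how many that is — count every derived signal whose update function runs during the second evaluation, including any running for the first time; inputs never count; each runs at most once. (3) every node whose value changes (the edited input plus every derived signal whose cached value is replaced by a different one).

New value of node15: 0.
Derived signals that run: node1, node2, node4, node5, node6, node7, node8, node9, node10, node12 — 10 in total.
Values that change: input2, node1, node2, node4, node5, node6, node7, node9.
Key observation: the cutoff stops propagation at node11 — its inputs' values are unchanged, so it reuses its cache.

First evaluation (everything demanded from the output):
  node1 = min2(-4, -3) = -4
  node2 = sub(-4, -4) = 0
  node4 = absv(0) = 0
  node5 = sub(0, 0) = 0
  node6 = absv(0) = 0
  node7 = max2(0, 0) = 0
  node8 = sub(0, 0) = 0
  node9 = max2(0, 0) = 0
  node10 = sub(0, 0) = 0
  node11 = neg(0) = 0
  node12 = min2(0, 0) = 0
  node13 = mul(0, 0) = 0
  node15 = min2(0, 0) = 0

Propagation after the edit:
  node1: runs — input2 -4->-1; result -3.
  node2: runs — node1 -4->-3; input2 -4->-1; result -2.
  node4: runs — node2 0->-2; result 2.
  node5: runs — node2 0->-2; node4 0->2; result -4.
  node6: runs — node4 0->2; result 2.
  node7: runs — node6 0->2; node5 0->-4; result 2.
  node8: runs — node6 0->2; node7 0->2; result 0 (same value as before).
  node9: runs — node7 0->2; result 2.
  node10: runs — node7 0->2; node9 0->2; result 0 (same value as before).
  node11: checked — values it read are unchanged (node10 unchanged); reused cached 0 without running.
  node12: runs — node7 0->2; result 0 (same value as before).
  node13: checked — values it read are unchanged (node8 unchanged, node11 unchanged); reused cached 0 without running.
  node15: checked — values it read are unchanged (node13 unchanged, node12 unchanged); reused cached 0 without running.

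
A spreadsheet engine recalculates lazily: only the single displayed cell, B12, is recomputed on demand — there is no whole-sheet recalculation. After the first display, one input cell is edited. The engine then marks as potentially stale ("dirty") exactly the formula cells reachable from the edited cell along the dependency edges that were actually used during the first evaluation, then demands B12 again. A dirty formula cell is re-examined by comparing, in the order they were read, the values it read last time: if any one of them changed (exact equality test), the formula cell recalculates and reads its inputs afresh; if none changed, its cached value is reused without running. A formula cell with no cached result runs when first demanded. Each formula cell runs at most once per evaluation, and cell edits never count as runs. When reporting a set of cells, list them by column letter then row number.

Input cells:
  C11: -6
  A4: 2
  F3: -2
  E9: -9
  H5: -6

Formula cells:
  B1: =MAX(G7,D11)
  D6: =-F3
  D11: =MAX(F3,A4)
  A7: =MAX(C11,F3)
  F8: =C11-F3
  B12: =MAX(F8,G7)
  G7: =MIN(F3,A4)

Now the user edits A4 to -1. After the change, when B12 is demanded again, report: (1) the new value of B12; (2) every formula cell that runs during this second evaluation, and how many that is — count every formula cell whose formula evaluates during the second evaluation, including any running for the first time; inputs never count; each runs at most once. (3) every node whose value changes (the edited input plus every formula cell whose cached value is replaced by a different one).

First evaluation (everything demanded from the output):
  F8 = -6 - -2 = -4
  G7 = MIN(-2, 2) = -2
  B12 = MAX(-4, -2) = -2

Propagation after the edit:
  G7: runs — A4 2->-1; result -2 (same value as before).
  B12: checked — values it read are unchanged (F8 unchanged, G7 unchanged); reused cached -2 without running.

Key observation: the change is absorbed at G7 — it re-runs but produces the same value, and the output's value is unchanged.

New value of B12: -2.
Formula cells that run: G7 — 1 in total.
Values that change: A4.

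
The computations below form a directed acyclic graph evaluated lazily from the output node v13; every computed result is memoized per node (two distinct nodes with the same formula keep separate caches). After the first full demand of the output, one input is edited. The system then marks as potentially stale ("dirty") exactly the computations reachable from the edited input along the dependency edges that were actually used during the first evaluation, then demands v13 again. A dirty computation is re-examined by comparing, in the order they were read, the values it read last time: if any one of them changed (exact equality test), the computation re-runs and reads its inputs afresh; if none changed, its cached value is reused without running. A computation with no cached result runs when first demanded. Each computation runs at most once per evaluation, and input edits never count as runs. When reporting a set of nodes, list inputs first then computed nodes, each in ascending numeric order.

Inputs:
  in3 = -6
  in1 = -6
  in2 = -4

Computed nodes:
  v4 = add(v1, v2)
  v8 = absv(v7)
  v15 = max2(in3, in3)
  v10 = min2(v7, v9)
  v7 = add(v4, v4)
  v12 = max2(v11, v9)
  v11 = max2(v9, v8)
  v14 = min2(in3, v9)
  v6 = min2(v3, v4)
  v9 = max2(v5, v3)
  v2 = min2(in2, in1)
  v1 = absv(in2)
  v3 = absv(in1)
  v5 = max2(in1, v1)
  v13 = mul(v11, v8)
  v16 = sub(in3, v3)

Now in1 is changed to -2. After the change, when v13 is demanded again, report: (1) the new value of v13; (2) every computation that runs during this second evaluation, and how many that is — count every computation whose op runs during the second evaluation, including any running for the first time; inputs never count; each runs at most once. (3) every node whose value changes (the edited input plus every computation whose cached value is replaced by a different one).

First demand of the output computes:
  v1 = absv(-4) = 4
  v2 = min2(-4, -6) = -6
  v3 = absv(-6) = 6
  v4 = add(4, -6) = -2
  v5 = max2(-6, 4) = 4
  v7 = add(-2, -2) = -4
  v8 = absv(-4) = 4
  v9 = max2(4, 6) = 6
  v11 = max2(6, 4) = 6
  v13 = mul(6, 4) = 24

After the edit, cleaning proceeds:
  v2: a read changed (in1 -6->-2) — executes, giving -4.
  v3: a read changed (in1 -6->-2) — executes, giving 2.
  v4: a read changed (v2 -6->-4) — executes, giving 0.
  v5: a read changed (in1 -6->-2) — executes, giving 4 — identical to its old value.
  v7: a read changed (v4 -2->0; v4 -2->0) — executes, giving 0.
  v8: a read changed (v7 -4->0) — executes, giving 0.
  v9: a read changed (v3 6->2) — executes, giving 4.
  v11: a read changed (v9 6->4; v8 4->0) — executes, giving 4.
  v13: a read changed (v11 6->4; v8 4->0) — executes, giving 0.

Demanding v13 again yields 0.
9 computations run: v2, v3, v4, v5, v7, v8, v9, v11, v13.
The nodes whose values change: in1, v2, v3, v4, v7, v8, v9, v11, v13.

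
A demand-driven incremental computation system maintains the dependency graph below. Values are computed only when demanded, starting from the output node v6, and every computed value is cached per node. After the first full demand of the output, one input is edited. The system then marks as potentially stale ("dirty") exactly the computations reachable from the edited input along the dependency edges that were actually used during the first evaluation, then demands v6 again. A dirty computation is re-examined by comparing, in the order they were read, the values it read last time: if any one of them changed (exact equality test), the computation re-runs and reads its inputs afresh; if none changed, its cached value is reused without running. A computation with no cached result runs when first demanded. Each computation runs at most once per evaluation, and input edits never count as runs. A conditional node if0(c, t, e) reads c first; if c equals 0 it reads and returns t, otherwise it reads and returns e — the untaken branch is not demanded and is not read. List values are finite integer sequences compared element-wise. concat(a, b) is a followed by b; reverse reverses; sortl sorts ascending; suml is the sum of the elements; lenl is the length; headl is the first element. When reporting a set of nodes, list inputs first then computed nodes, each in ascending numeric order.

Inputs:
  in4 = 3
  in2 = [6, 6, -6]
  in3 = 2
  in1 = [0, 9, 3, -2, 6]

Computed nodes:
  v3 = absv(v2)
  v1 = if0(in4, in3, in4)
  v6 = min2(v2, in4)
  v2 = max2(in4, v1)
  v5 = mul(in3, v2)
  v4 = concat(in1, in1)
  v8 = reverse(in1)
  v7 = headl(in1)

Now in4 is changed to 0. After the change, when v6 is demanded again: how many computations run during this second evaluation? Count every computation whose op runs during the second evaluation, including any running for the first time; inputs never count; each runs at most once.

First evaluation (everything demanded from the output):
  v1 = if0(in4=3 -> else branch in4) = 3
  v2 = max2(3, 3) = 3
  v6 = min2(3, 3) = 3

Propagation after the edit:
  v1: runs — in4 3->0; in4 3->0; result 2.
  v2: runs — in4 3->0; v1 3->2; result 2.
  v6: runs — v2 3->2; in4 3->0; result 0.

Computations that run: v1, v2, v6 — 3 in total.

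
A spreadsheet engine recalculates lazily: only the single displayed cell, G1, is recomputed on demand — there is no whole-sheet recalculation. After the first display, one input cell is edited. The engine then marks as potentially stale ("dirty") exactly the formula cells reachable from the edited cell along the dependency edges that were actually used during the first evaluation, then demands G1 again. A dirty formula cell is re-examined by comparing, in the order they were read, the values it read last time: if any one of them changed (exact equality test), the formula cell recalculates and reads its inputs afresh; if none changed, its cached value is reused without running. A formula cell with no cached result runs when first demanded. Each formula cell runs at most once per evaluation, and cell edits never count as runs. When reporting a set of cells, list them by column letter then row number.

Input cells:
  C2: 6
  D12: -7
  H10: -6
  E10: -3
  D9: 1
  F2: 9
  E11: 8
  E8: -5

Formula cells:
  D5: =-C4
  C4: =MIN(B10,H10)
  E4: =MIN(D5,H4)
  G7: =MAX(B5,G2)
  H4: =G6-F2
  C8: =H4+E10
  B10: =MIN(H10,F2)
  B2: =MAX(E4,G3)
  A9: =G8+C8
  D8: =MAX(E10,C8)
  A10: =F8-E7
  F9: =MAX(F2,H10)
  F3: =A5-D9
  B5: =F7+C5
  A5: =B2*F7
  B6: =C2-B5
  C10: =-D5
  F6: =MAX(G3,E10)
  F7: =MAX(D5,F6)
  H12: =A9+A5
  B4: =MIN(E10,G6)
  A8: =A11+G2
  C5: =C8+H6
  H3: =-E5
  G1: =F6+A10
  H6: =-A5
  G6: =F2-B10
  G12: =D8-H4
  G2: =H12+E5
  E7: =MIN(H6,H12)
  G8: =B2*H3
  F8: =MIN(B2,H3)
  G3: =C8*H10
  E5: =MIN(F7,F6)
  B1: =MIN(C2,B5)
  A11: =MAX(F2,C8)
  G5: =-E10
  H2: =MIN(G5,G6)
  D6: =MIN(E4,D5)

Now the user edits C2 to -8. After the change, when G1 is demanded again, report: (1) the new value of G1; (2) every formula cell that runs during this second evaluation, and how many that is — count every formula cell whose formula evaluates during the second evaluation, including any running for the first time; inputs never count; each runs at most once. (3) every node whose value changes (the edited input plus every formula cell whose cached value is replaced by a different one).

New value of G1: 36.
Formula cells that run: none — 0 in total.
Values that change: C2.
Key observation: C2 is never demanded by the output, so the edit triggers no recomputation at all.

First evaluation (everything demanded from the output):
  B10 = MIN(-6, 9) = -6
  C4 = MIN(-6, -6) = -6
  D5 = -(-6) = 6
  G6 = 9 - -6 = 15
  H4 = 15 - 9 = 6
  C8 = 6 + -3 = 3
  E4 = MIN(6, 6) = 6
  G3 = 3 * -6 = -18
  B2 = MAX(6, -18) = 6
  F6 = MAX(-18, -3) = -3
  F7 = MAX(6, -3) = 6
  A5 = 6 * 6 = 36
  E5 = MIN(6, -3) = -3
  H3 = -(-3) = 3
  F8 = MIN(6, 3) = 3
  G8 = 6 * 3 = 18
  A9 = 18 + 3 = 21
  H6 = -(36) = -36
  H12 = 21 + 36 = 57
  E7 = MIN(-36, 57) = -36
  A10 = 3 - -36 = 39
  G1 = -3 + 39 = 36

Propagation after the edit:
  C2 feeds no computation that the output demands — nothing is marked dirty and nothing runs.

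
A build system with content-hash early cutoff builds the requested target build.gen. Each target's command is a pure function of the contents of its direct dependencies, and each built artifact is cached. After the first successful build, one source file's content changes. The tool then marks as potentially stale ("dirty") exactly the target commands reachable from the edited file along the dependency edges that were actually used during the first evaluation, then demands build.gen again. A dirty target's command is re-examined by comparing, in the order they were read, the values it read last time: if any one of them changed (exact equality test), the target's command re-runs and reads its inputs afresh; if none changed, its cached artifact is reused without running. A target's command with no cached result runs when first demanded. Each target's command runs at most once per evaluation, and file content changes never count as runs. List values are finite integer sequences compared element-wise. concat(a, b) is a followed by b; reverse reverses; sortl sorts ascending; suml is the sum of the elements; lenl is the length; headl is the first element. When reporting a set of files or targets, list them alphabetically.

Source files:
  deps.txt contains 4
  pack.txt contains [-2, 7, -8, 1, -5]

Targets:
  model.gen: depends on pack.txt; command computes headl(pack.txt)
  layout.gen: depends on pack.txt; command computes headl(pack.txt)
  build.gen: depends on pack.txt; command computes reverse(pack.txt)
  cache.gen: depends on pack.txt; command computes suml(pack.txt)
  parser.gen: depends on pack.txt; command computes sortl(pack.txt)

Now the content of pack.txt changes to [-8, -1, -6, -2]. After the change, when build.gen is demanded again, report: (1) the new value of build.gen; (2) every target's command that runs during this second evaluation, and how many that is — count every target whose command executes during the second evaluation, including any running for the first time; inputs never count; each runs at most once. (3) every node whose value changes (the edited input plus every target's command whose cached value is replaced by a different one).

First evaluation (everything demanded from the output):
  build.gen = reverse([-2, 7, -8, 1, -5]) = [-5, 1, -8, 7, -2]

Propagation after the edit:
  build.gen: runs — pack.txt [-2, 7, -8, 1, -5]->[-8, -1, -6, -2]; result [-2, -6, -1, -8].

New value of build.gen: [-2, -6, -1, -8].
Target commands that run: build.gen — 1 in total.
Values that change: build.gen, pack.txt.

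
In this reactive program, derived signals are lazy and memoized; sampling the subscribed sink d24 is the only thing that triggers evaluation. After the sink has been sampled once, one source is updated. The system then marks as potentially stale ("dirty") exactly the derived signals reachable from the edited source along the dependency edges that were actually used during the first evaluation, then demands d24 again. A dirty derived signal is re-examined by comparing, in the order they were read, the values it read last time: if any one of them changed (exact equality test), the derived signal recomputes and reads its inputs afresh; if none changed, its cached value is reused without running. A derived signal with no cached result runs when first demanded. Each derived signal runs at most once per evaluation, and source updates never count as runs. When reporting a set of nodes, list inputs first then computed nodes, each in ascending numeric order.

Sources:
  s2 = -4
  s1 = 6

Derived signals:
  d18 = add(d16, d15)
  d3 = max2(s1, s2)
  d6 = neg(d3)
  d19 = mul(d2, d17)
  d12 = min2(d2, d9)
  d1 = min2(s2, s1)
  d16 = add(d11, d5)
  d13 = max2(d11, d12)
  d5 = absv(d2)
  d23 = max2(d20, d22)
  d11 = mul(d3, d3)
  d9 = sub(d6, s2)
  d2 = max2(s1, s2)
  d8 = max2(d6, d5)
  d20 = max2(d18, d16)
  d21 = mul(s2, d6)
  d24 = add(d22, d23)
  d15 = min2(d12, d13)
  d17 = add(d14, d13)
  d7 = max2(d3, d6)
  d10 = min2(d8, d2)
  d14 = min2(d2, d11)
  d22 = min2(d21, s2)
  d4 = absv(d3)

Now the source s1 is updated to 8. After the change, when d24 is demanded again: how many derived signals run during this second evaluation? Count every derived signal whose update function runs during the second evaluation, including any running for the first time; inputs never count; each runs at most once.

16 derived signals run: d2, d3, d5, d6, d9, d11, d12, d13, d15, d16, d18, d20, d21, d22, d23, d24.

First demand of the output computes:
  d2 = max2(6, -4) = 6
  d3 = max2(6, -4) = 6
  d5 = absv(6) = 6
  d6 = neg(6) = -6
  d9 = sub(-6, -4) = -2
  d11 = mul(6, 6) = 36
  d12 = min2(6, -2) = -2
  d13 = max2(36, -2) = 36
  d15 = min2(-2, 36) = -2
  d16 = add(36, 6) = 42
  d18 = add(42, -2) = 40
  d20 = max2(40, 42) = 42
  d21 = mul(-4, -6) = 24
  d22 = min2(24, -4) = -4
  d23 = max2(42, -4) = 42
  d24 = add(-4, 42) = 38

After the edit, cleaning proceeds:
  d2: a read changed (s1 6->8) — executes, giving 8.
  d3: a read changed (s1 6->8) — executes, giving 8.
  d5: a read changed (d2 6->8) — executes, giving 8.
  d6: a read changed (d3 6->8) — executes, giving -8.
  d9: a read changed (d6 -6->-8) — executes, giving -4.
  d11: a read changed (d3 6->8; d3 6->8) — executes, giving 64.
  d12: a read changed (d2 6->8; d9 -2->-4) — executes, giving -4.
  d13: a read changed (d11 36->64; d12 -2->-4) — executes, giving 64.
  d15: a read changed (d12 -2->-4; d13 36->64) — executes, giving -4.
  d16: a read changed (d11 36->64; d5 6->8) — executes, giving 72.
  d18: a read changed (d16 42->72; d15 -2->-4) — executes, giving 68.
  d20: a read changed (d18 40->68; d16 42->72) — executes, giving 72.
  d21: a read changed (d6 -6->-8) — executes, giving 32.
  d22: a read changed (d21 24->32) — executes, giving -4 — identical to its old value.
  d23: a read changed (d20 42->72) — executes, giving 72.
  d24: a read changed (d23 42->72) — executes, giving 68.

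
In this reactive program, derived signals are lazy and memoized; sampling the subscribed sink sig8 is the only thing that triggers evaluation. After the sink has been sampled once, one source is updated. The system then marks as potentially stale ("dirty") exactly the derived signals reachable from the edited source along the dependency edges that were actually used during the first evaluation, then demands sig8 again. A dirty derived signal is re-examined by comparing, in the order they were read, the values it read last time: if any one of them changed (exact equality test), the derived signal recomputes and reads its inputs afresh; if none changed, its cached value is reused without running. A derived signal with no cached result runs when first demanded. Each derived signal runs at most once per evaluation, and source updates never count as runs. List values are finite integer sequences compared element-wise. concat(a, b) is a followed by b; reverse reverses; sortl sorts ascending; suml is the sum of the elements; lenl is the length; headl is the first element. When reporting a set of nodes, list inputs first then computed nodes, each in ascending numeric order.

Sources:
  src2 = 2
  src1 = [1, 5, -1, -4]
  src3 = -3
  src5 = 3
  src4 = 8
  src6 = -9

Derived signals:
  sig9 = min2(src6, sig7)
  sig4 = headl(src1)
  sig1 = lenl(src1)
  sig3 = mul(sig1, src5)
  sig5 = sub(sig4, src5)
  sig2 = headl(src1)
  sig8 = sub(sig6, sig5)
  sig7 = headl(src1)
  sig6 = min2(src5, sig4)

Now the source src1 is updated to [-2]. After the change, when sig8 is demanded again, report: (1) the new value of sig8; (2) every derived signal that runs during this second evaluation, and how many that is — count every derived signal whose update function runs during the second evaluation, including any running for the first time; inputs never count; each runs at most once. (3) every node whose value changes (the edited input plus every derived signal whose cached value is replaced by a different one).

First demand of the output computes:
  sig4 = headl([1, 5, -1, -4]) = 1
  sig5 = sub(1, 3) = -2
  sig6 = min2(3, 1) = 1
  sig8 = sub(1, -2) = 3

After the edit, cleaning proceeds:
  sig4: a read changed (src1 [1, 5, -1, -4]->[-2]) — executes, giving -2.
  sig5: a read changed (sig4 1->-2) — executes, giving -5.
  sig6: a read changed (sig4 1->-2) — executes, giving -2.
  sig8: a read changed (sig6 1->-2; sig5 -2->-5) — executes, giving 3 — identical to its old value.

Demanding sig8 again yields 3.
4 derived signals run: sig4, sig5, sig6, sig8.
The nodes whose values change: src1, sig4, sig5, sig6.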